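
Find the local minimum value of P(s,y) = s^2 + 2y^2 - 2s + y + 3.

15/8

∂P/∂s = 2s - 2 = 0 and ∂P/∂y = 4y + 1 = 0, so (s, y) = (1, -1/4).
The Hessian has P_{ss} = 2, P_{yy} = 4, P_{sy} = 0, giving D = 8 > 0 with P_{ss} > 0, so the point is a local minimum.
P(1, -1/4) = 15/8.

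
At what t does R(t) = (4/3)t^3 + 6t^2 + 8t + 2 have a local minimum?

R'(t) = 4t^2 + 12t + 8 = 0 at t = -2, -1.
Second-derivative test with R''(t) = 8t + 12: R''(-2) = -4 < 0 ⇒ local maximum; R''(-1) = 4 > 0 ⇒ local minimum.
So the local minimum value is R(-1) = -4/3.

-1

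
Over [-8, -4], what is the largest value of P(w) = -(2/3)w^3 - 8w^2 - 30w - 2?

202/3

P'(w) = -2w^2 - 16w - 30, whose only zero in [-8, -4] is w = -5.
Evaluating at the critical points and endpoints: P(-8) = 202/3; P(-5) = 94/3; P(-4) = 98/3.
The maximum over the interval is 202/3, attained at w = -8.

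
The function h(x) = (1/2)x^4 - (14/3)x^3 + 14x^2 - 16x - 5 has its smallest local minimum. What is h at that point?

-47/3

Critical points: h'(x) = 2x^3 - 14x^2 + 28x - 16 vanishes at x = 1, 2, 4.
h''(x) = 6x^2 - 28x + 28. h''(1) = 6 > 0 ⇒ local minimum; h''(2) = -4 < 0 ⇒ local maximum; h''(4) = 12 > 0 ⇒ local minimum.
The smallest local minimum is h(4) = -47/3.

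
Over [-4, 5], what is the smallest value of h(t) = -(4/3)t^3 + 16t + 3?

Differentiating, h'(t) = -4t^2 + 16; which vanishes at t = -2 and t = 2.
Candidates: h(-4) = 73/3, h(-2) = -55/3, h(2) = 73/3, h(5) = -251/3.
Hence the absolute minimum is -251/3 at t = 5.

-251/3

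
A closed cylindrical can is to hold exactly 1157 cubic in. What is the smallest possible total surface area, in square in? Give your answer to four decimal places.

With radius r and height h, πr²h = 1157 so h = 1157/(πr²), and S(r) = 2πr² + 2πrh = 2πr² + 2·1157/r.
S'(r) = 4πr − 2·1157/r² = 0 ⇒ r³ = 1157/(2π), so r ≈ 5.6892 and h = 2r ≈ 11.3784.
S''(r) = 4π + 4·1157/r³ > 0, so this is the minimum; S ≈ 610.1034.

610.1034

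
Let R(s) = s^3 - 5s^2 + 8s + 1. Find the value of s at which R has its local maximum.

R'(s) = 3s^2 - 10s + 8. Setting R'(s) = 0 gives s ∈ {4/3, 2}.
Second-derivative test with R''(s) = 6s - 10: R''(4/3) = -2 < 0 ⇒ local maximum; R''(2) = 2 > 0 ⇒ local minimum.
The local maximum is R(4/3) = 139/27.

4/3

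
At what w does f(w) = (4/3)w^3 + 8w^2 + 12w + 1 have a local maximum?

f'(w) = 4w^2 + 16w + 12 = 0 at w = -3, -1.
f''(w) = 8w + 16. f''(-3) = -8 < 0 ⇒ local maximum; f''(-1) = 8 > 0 ⇒ local minimum.
The local maximum is f(-3) = 1.

-3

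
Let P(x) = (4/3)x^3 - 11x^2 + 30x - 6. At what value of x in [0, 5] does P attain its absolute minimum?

P'(x) = 4x^2 - 22x + 30, which vanishes at x = 5/2 and x = 3.
Evaluating at the critical points and endpoints: P(0) = -6,  P(5/2) = 253/12,  P(3) = 21,  P(5) = 107/3.
So the minimum is P(0) = -6.

0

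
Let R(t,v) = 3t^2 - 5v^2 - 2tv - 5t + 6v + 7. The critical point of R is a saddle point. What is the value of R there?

371/64

∂R/∂t = 6t - 2v - 5 = 0 and ∂R/∂v = -2t - 10v + 6 = 0, so (t, v) = (31/32, 13/32).
The Hessian has R_{tt} = 6, R_{vv} = -10, R_{tv} = -2, giving D = -64 < 0, so the point is a saddle point.
R(31/32, 13/32) = 371/64.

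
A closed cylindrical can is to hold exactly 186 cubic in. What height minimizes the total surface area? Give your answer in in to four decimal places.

6.1869

With radius r and height h, πr²h = 186 so h = 186/(πr²), and S(r) = 2πr² + 2πrh = 2πr² + 2·186/r.
S'(r) = 4πr − 2·186/r² = 0 ⇒ r³ = 186/(2π), so r ≈ 3.0935 and h = 2r ≈ 6.1869.
S''(r) = 4π + 4·186/r³ > 0, so this is the minimum; S ≈ 180.3806.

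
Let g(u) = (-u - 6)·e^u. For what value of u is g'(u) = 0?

Differentiating with the product rule gives g'(u) = (-u - 7)·e^u. Since e^u > 0, the only critical point is u = -7.
g''(-7) has the same sign as -1 < 0, so this is a local maximum.
g(-7) = (1)·e^(-7) ≈ 0.0009.

-7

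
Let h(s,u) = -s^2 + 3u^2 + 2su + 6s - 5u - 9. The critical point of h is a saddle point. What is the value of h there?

-1/16

∂h/∂s = -2s + 2u + 6 = 0 and ∂h/∂u = 2s + 6u - 5 = 0, so (s, u) = (23/8, -1/8).
The Hessian has h_{ss} = -2, h_{uu} = 6, h_{su} = 2, giving D = -16 < 0, so the point is a saddle point.
h(23/8, -1/8) = -1/16.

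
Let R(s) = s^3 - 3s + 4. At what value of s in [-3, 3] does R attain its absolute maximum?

3

Differentiating, R'(s) = 3s^2 - 3; which vanishes at s = -1 and s = 1.
Candidates: R(-3) = -14,  R(-1) = 6,  R(1) = 2,  R(3) = 22.
The maximum over the interval is 22, attained at s = 3.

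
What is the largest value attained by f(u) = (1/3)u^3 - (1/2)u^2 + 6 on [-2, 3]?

f'(u) = u^2 - u, which vanishes at u = 0 and u = 1.
Candidates: f(-2) = 4/3; f(0) = 6; f(1) = 35/6; f(3) = 21/2.
Hence the absolute maximum is 21/2 at u = 3.

21/2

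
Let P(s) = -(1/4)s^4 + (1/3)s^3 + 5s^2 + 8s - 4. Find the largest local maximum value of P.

Critical points: P'(s) = -s^3 + s^2 + 10s + 8 vanishes at s = -2, -1, 4.
Second-derivative test with P''(s) = -3s^2 + 2s + 10: P''(-2) = -6 < 0 ⇒ local maximum; P''(-1) = 5 > 0 ⇒ local minimum; P''(4) = -30 < 0 ⇒ local maximum.
The largest local maximum is P(4) = 196/3.

196/3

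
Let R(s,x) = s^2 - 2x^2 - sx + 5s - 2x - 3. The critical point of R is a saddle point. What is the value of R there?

-83/9

∂R/∂s = 2s - x + 5 = 0 and ∂R/∂x = -s - 4x - 2 = 0, so (s, x) = (-22/9, 1/9).
The Hessian has R_{ss} = 2, R_{xx} = -4, R_{sx} = -1, giving D = -9 < 0, so the point is a saddle point.
R(-22/9, 1/9) = -83/9.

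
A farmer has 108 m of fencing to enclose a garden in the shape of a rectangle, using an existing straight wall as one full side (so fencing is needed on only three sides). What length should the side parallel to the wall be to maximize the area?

54

Let the sides perpendicular to the wall have length x and the parallel side y, so 2x + y = 108 and the area is A = xy = x(108 − 2x).
A'(x) = 108 − 4x = 0 gives x = 27, and A''(x) = −4 < 0 confirms a maximum.
Then y = 108 − 2·27 = 54 and A = 1458.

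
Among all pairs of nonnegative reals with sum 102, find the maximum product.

2601

With x + y = 102, the product is P(x) = x(102 − x).
P'(x) = 102 − 2x = 0 gives x = 51; P'' = −2 < 0, so this is the maximum.
P = 51·51 = 2601.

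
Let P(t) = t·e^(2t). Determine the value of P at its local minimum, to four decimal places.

-0.1839

By the product rule, P'(t) = (2t + 1)·e^(2t). Since e^(2t) > 0, the only critical point is t = -1/2.
P''(-1/2) has the same sign as 2 > 0, so this is a local minimum.
P(-1/2) = (-1/2)·e^(-1) ≈ -0.1839.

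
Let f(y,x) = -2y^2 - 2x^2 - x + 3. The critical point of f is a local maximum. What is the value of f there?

25/8

∂f/∂y = -4y = 0 and ∂f/∂x = -4x - 1 = 0, so (y, x) = (0, -1/4).
The Hessian has f_{yy} = -4, f_{xx} = -4, f_{yx} = 0, giving D = 16 > 0 with f_{yy} < 0, so the point is a local maximum.
f(0, -1/4) = 25/8.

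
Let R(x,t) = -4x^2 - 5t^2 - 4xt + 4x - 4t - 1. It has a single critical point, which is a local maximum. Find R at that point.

9/4

∂R/∂x = -8x - 4t + 4 = 0 and ∂R/∂t = -4x - 10t - 4 = 0, so (x, t) = (7/8, -3/4).
The Hessian has R_{xx} = -8, R_{tt} = -10, R_{xt} = -4, giving D = 64 > 0 with R_{xx} < 0, so the point is a local maximum.
R(7/8, -3/4) = 9/4.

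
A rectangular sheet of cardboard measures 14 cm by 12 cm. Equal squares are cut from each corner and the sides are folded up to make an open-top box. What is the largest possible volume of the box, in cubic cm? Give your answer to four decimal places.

160.5837

With cut size x, the volume is V(x) = x(14 − 2x)(12 − 2x) for 0 < x < 6.
V'(x) = 12x^2 − 104x + 168. Setting V'(x) = 0 gives x ≈ 2.1475 (the root in (0, 6)).
V''(x) = 24x − 104 is negative there, so this is the maximum; V ≈ 160.5837.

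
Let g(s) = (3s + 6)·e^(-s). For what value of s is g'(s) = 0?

g'(s) = 3·e^(-s) + (3s + 6)·(-1)·e^(-s) = (-3s - 3)·e^(-s). Since e^(-s) > 0, the only critical point is s = -1.
g''(-1) has the same sign as -3 < 0, so this is a local maximum.
g(-1) = (3)·e^(1) ≈ 8.1548.

-1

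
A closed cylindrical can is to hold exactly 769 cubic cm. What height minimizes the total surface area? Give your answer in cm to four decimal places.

With radius r and height h, πr²h = 769 so h = 769/(πr²), and S(r) = 2πr² + 2πrh = 2πr² + 2·769/r.
S'(r) = 4πr − 2·769/r² = 0 ⇒ r³ = 769/(2π), so r ≈ 4.9650 and h = 2r ≈ 9.9299.
S''(r) = 4π + 4·769/r³ > 0, so this is the minimum; S ≈ 464.6566.

9.9299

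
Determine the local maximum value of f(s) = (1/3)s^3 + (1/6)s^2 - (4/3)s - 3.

-139/81

f'(s) = s^2 + (1/3)s - 4/3 = 0 at s = -4/3, 1.
Since f''(s) = 2s + 1/3, we get f''(-4/3) = -7/3 < 0 ⇒ local maximum; f''(1) = 7/3 > 0 ⇒ local minimum.
So the local maximum value is f(-4/3) = -139/81.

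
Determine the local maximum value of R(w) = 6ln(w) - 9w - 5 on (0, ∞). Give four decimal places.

R'(w) = 6/w − 9 = 0 gives w = 2/3.
R''(w) = -6/w², which is negative for w > 0, so this is a local maximum.
R(2/3) = 6·ln(2/3) - 6 - 5 ≈ -13.4328.

-13.4328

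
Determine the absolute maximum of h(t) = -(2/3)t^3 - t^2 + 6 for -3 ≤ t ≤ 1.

Differentiating, h'(t) = -2t^2 - 2t; which vanishes at t = -1 and t = 0.
Evaluating at the critical points and endpoints: h(-3) = 15; h(-1) = 17/3; h(0) = 6; h(1) = 13/3.
The maximum over the interval is 15, attained at t = -3.

15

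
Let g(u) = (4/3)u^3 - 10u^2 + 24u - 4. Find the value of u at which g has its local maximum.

g'(u) = 4u^2 - 20u + 24 = 0 at u = 2, 3.
Second-derivative test with g''(u) = 8u - 20: g''(2) = -4 < 0 ⇒ local maximum; g''(3) = 4 > 0 ⇒ local minimum.
Thus g has its local maximum at u = 2, with value 44/3.

2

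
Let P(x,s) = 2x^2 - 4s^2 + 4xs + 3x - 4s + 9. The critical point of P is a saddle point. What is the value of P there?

∂P/∂x = 4x + 4s + 3 = 0 and ∂P/∂s = 4x - 8s - 4 = 0, so (x, s) = (-1/6, -7/12).
The Hessian has P_{xx} = 4, P_{ss} = -8, P_{xs} = 4, giving D = -48 < 0, so the point is a saddle point.
P(-1/6, -7/12) = 119/12.

119/12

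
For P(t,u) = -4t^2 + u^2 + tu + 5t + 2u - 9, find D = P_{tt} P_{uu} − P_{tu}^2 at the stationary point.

∂P/∂t = -8t + u + 5 = 0 and ∂P/∂u = t + 2u + 2 = 0, so (t, u) = (8/17, -21/17).
The Hessian has P_{tt} = -8, P_{uu} = 2, P_{tu} = 1, giving D = -17 < 0, so the point is a saddle point.
D = (-8)·(2) − (1)^2 = -17.

-17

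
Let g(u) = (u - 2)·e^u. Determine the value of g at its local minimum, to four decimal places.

-2.7183

By the product rule, g'(u) = (u - 1)·e^u. Since e^u > 0, the only critical point is u = 1.
g''(1) has the same sign as 1 > 0, so this is a local minimum.
g(1) = (-1)·e^(1) ≈ -2.7183.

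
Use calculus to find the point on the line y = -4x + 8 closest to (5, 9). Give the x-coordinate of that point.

1/17

Minimize D(x)^2 = (x - 5)^2 + (-4x - 1)^2.
d/dx[D^2] = 2(x - 5) + 2·(-4)·(-4x - 1) = 0 ⇒ x = 1/17.
Then y = 132/17 and the distance is √(441/17) ≈ 5.0932.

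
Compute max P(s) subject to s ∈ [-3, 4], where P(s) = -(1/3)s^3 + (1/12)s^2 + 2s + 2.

23/4

P'(s) = -s^2 + (1/6)s + 2, which vanishes at s = -4/3 and s = 3/2.
Compare values at every candidate in [-3, 4]: P(-3) = 23/4,  P(-4/3) = 22/81,  P(3/2) = 65/16,  P(4) = -10.
Hence the absolute maximum is 23/4 at s = -3.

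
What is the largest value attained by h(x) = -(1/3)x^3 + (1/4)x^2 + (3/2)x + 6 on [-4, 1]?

h'(x) = -x^2 + (1/2)x + 3/2, whose only zero in [-4, 1] is x = -1.
Compare values at every candidate in [-4, 1]: h(-4) = 76/3,  h(-1) = 61/12,  h(1) = 89/12.
The maximum over the interval is 76/3, attained at x = -4.

76/3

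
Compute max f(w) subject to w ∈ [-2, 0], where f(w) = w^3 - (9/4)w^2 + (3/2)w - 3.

f'(w) = 3w^2 - (9/2)w + 3/2, which has no zeros in [-2, 0].
Candidates: f(-2) = -23, f(0) = -3.
The maximum over the interval is -3, attained at w = 0.

-3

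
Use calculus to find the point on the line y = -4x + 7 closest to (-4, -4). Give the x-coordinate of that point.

Minimize D(x)^2 = (x + 4)^2 + (-4x + 11)^2.
d/dx[D^2] = 2(x + 4) + 2·(-4)·(-4x + 11) = 0 ⇒ x = 40/17.
Then y = -41/17 and the distance is √(729/17) ≈ 6.5485.

40/17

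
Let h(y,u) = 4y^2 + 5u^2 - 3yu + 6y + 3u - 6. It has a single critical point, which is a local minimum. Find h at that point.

∂h/∂y = 8y - 3u + 6 = 0 and ∂h/∂u = -3y + 10u + 3 = 0, so (y, u) = (-69/71, -42/71).
The Hessian has h_{yy} = 8, h_{uu} = 10, h_{yu} = -3, giving D = 71 > 0 with h_{yy} > 0, so the point is a local minimum.
h(-69/71, -42/71) = -696/71.

-696/71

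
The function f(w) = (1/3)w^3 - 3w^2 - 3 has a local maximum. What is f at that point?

f'(w) = w^2 - 6w. Setting f'(w) = 0 gives w ∈ {0, 6}.
Since f''(w) = 2w - 6, we get f''(0) = -6 < 0 ⇒ local maximum; f''(6) = 6 > 0 ⇒ local minimum.
So the local maximum value is f(0) = -3.

-3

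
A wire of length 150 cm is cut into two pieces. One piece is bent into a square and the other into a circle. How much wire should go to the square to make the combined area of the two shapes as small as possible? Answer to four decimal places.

84.0149

Let x be the length used for the square. Square side x/4; circle radius (150−x)/(2π).
A(x) = (x/4)² + π·((150−x)/(2π))² = x²/16 + (150−x)²/(4π) for 0 ≤ x ≤ 150. A'(x) = x/8 − (150−x)/(2π) = 0 gives x = 4·150/(π+4) ≈ 84.0149.
A'' = 1/8 + 1/(2π) > 0, so this gives the minimum combined area; x ≈ 84.0149 cm to the square.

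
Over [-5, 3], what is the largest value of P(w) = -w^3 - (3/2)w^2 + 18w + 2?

24

The derivative is -3w^2 - 3w + 18, which vanishes at w = -3 and w = 2.
Candidates: P(-5) = -1/2, P(-3) = -77/2, P(2) = 24, P(3) = 31/2.
Hence the absolute maximum is 24 at w = 2.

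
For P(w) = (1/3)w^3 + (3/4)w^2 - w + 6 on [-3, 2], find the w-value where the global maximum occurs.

2

P'(w) = w^2 + (3/2)w - 1, which vanishes at w = -2 and w = 1/2.
Compare values at every candidate in [-3, 2]: P(-3) = 27/4,  P(-2) = 25/3,  P(1/2) = 275/48,  P(2) = 29/3.
The maximum over the interval is 29/3, attained at w = 2.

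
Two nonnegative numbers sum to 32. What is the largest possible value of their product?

256

With x + y = 32, the product is P(x) = x(32 − x).
P'(x) = 32 − 2x = 0 gives x = 16; P'' = −2 < 0, so this is the maximum.
P = 16·16 = 256.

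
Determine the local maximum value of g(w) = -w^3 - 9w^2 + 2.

Critical points: g'(w) = -3w^2 - 18w vanishes at w = -6, 0.
Since g''(w) = -6w - 18, we get g''(-6) = 18 > 0 ⇒ local minimum; g''(0) = -18 < 0 ⇒ local maximum.
So the local maximum value is g(0) = 2.

2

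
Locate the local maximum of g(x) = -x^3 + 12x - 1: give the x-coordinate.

2

g'(x) = -3x^2 + 12 = 0 at x = -2, 2.
Since g''(x) = -6x, we get g''(-2) = 12 > 0 ⇒ local minimum; g''(2) = -12 < 0 ⇒ local maximum.
Thus g has its local maximum at x = 2, with value 15.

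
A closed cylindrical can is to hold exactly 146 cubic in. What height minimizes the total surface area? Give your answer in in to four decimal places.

With radius r and height h, πr²h = 146 so h = 146/(πr²), and S(r) = 2πr² + 2πrh = 2πr² + 2·146/r.
S'(r) = 4πr − 2·146/r² = 0 ⇒ r³ = 146/(2π), so r ≈ 2.8536 and h = 2r ≈ 5.7072.
S''(r) = 4π + 4·146/r³ > 0, so this is the minimum; S ≈ 153.4911.

5.7072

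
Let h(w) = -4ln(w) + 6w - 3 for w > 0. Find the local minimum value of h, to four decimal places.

2.6219

h'(w) = -4/w + 6 = 0 gives w = 2/3.
h''(w) = 4/w², which is positive for w > 0, so this is a local minimum.
h(2/3) = -4·ln(2/3) + 4 - 3 ≈ 2.6219.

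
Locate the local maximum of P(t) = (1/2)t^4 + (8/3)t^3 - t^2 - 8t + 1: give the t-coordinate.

-1

P'(t) = 2t^3 + 8t^2 - 2t - 8 = 0 at t = -4, -1, 1.
Since P''(t) = 6t^2 + 16t - 2, we get P''(-4) = 30 > 0 ⇒ local minimum; P''(-1) = -12 < 0 ⇒ local maximum; P''(1) = 20 > 0 ⇒ local minimum.
The local maximum is P(-1) = 35/6.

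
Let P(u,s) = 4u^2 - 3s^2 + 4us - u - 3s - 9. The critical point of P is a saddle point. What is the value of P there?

∂P/∂u = 8u + 4s - 1 = 0 and ∂P/∂s = 4u - 6s - 3 = 0, so (u, s) = (9/32, -5/16).
The Hessian has P_{uu} = 8, P_{ss} = -6, P_{us} = 4, giving D = -64 < 0, so the point is a saddle point.
P(9/32, -5/16) = -555/64.

-555/64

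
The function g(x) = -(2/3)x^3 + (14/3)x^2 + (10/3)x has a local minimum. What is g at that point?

-46/81

g'(x) = -2x^2 + (28/3)x + 10/3 = 0 at x = -1/3, 5.
Since g''(x) = -4x + 28/3, we get g''(-1/3) = 32/3 > 0 ⇒ local minimum; g''(5) = -32/3 < 0 ⇒ local maximum.
The local minimum is g(-1/3) = -46/81.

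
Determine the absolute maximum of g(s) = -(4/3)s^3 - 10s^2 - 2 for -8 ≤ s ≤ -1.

122/3

g'(s) = -4s^2 - 20s, whose only zero in [-8, -1] is s = -5.
Evaluating at the critical points and endpoints: g(-8) = 122/3; g(-5) = -256/3; g(-1) = -32/3.
Hence the absolute maximum is 122/3 at s = -8.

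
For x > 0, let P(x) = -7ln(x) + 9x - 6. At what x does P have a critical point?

P'(x) = -7/x + 9 = 0 gives x = 7/9.
P''(x) = 7/x², which is positive for x > 0, so this is a local minimum.
P(7/9) = -7·ln(7/9) + 7 - 6 ≈ 2.7592.

7/9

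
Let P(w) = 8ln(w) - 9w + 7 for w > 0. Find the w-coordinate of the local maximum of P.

8/9

P'(w) = 8/w − 9 = 0 gives w = 8/9.
P''(w) = -8/w², which is negative for w > 0, so this is a local maximum.
P(8/9) = 8·ln(8/9) - 8 + 7 ≈ -1.9423.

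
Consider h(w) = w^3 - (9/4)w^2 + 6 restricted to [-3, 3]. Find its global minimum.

The derivative is 3w^2 - (9/2)w, which vanishes at w = 0 and w = 3/2.
Compare values at every candidate in [-3, 3]: h(-3) = -165/4,  h(0) = 6,  h(3/2) = 69/16,  h(3) = 51/4.
So the minimum is h(-3) = -165/4.

-165/4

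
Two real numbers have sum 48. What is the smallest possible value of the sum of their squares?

1152

With a + b = 48, a^2 + b^2 = a^2 + (48 − a)^2.
The derivative 2a − 2(48 − a) = 4a − 96 vanishes at a = 24; second derivative 4 > 0, a minimum.
The minimum is 2·(24)^2 = 1152.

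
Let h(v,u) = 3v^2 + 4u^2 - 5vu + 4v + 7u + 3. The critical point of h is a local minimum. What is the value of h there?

-282/23

∂h/∂v = 6v - 5u + 4 = 0 and ∂h/∂u = -5v + 8u + 7 = 0, so (v, u) = (-67/23, -62/23).
The Hessian has h_{vv} = 6, h_{uu} = 8, h_{vu} = -5, giving D = 23 > 0 with h_{vv} > 0, so the point is a local minimum.
h(-67/23, -62/23) = -282/23.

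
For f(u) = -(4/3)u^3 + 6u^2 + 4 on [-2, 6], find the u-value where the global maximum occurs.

Differentiating, f'(u) = -4u^2 + 12u; which vanishes at u = 0 and u = 3.
Compare values at every candidate in [-2, 6]: f(-2) = 116/3, f(0) = 4, f(3) = 22, f(6) = -68.
Hence the absolute maximum is 116/3 at u = -2.

-2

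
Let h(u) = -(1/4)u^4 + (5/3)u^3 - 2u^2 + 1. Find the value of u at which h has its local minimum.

h'(u) = -u^3 + 5u^2 - 4u = 0 at u = 0, 1, 4.
Since h''(u) = -3u^2 + 10u - 4, we get h''(0) = -4 < 0 ⇒ local maximum; h''(1) = 3 > 0 ⇒ local minimum; h''(4) = -12 < 0 ⇒ local maximum.
So the local minimum value is h(1) = 5/12.

1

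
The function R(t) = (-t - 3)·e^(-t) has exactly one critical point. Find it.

-2

R'(t) = (-1)·e^(-t) + (-t - 3)·(-1)·e^(-t) = (t + 2)·e^(-t). Since e^(-t) > 0, the only critical point is t = -2.
R''(-2) has the same sign as 1 > 0, so this is a local minimum.
R(-2) = (-1)·e^(2) ≈ -7.3891.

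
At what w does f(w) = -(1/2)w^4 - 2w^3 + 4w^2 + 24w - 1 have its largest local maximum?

f'(w) = -2w^3 - 6w^2 + 8w + 24. Setting f'(w) = 0 gives w ∈ {-3, -2, 2}.
Second-derivative test with f''(w) = -6w^2 - 12w + 8: f''(-3) = -10 < 0 ⇒ local maximum; f''(-2) = 8 > 0 ⇒ local minimum; f''(2) = -40 < 0 ⇒ local maximum.
The largest local maximum is f(2) = 39.

2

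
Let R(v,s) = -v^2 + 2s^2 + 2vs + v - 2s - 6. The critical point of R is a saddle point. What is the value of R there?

∂R/∂v = -2v + 2s + 1 = 0 and ∂R/∂s = 2v + 4s - 2 = 0, so (v, s) = (2/3, 1/6).
The Hessian has R_{vv} = -2, R_{ss} = 4, R_{vs} = 2, giving D = -12 < 0, so the point is a saddle point.
R(2/3, 1/6) = -35/6.

-35/6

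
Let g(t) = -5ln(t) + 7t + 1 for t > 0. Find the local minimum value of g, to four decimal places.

g'(t) = -5/t + 7 = 0 gives t = 5/7.
g''(t) = 5/t², which is positive for t > 0, so this is a local minimum.
g(5/7) = -5·ln(5/7) + 5 + 1 ≈ 7.6824.

7.6824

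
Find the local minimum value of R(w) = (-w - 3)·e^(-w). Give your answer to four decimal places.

-7.3891

R'(w) = (-1)·e^(-w) + (-w - 3)·(-1)·e^(-w) = (w + 2)·e^(-w). Since e^(-w) > 0, the only critical point is w = -2.
R''(-2) has the same sign as 1 > 0, so this is a local minimum.
R(-2) = (-1)·e^(2) ≈ -7.3891.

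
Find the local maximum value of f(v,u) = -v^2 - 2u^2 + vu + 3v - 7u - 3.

25/7

∂f/∂v = -2v + u + 3 = 0 and ∂f/∂u = v - 4u - 7 = 0, so (v, u) = (5/7, -11/7).
The Hessian has f_{vv} = -2, f_{uu} = -4, f_{vu} = 1, giving D = 7 > 0 with f_{vv} < 0, so the point is a local maximum.
f(5/7, -11/7) = 25/7.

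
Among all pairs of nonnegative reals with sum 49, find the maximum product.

2401/4

With x + y = 49, the product is P(x) = x(49 − x).
P'(x) = 49 − 2x = 0 gives x = 49/2; P'' = −2 < 0, so this is the maximum.
P = 49/2·49/2 = 2401/4.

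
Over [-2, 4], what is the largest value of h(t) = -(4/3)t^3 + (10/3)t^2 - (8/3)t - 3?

79/3

h'(t) = -4t^2 + (20/3)t - 8/3, which vanishes at t = 2/3 and t = 1.
Candidates: h(-2) = 79/3; h(2/3) = -299/81; h(1) = -11/3; h(4) = -137/3.
The maximum over the interval is 79/3, attained at t = -2.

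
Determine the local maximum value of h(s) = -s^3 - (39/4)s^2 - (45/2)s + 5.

h'(s) = -3s^2 - (39/2)s - 45/2 = 0 at s = -5, -3/2.
Since h''(s) = -6s - 39/2, we get h''(-5) = 21/2 > 0 ⇒ local minimum; h''(-3/2) = -21/2 < 0 ⇒ local maximum.
The local maximum is h(-3/2) = 323/16.

323/16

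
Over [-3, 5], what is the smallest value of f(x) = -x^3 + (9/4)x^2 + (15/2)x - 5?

-145/4

f'(x) = -3x^2 + (9/2)x + 15/2, which vanishes at x = -1 and x = 5/2.
Evaluating at the critical points and endpoints: f(-3) = 79/4, f(-1) = -37/4, f(5/2) = 195/16, f(5) = -145/4.
So the minimum is f(5) = -145/4.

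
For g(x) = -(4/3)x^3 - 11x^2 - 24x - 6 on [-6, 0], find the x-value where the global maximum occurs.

Differentiating, g'(x) = -4x^2 - 22x - 24; which vanishes at x = -4 and x = -3/2.
Evaluating at the critical points and endpoints: g(-6) = 30,  g(-4) = -2/3,  g(-3/2) = 39/4,  g(0) = -6.
Hence the absolute maximum is 30 at x = -6.

-6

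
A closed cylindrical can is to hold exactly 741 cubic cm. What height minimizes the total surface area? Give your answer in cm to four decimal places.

With radius r and height h, πr²h = 741 so h = 741/(πr²), and S(r) = 2πr² + 2πrh = 2πr² + 2·741/r.
S'(r) = 4πr − 2·741/r² = 0 ⇒ r³ = 741/(2π), so r ≈ 4.9040 and h = 2r ≈ 9.8079.
S''(r) = 4π + 4·741/r³ > 0, so this is the minimum; S ≈ 453.3080.

9.8079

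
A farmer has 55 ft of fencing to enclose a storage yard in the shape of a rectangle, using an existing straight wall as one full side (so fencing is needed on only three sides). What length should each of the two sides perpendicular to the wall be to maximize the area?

55/4

Let the sides perpendicular to the wall have length x and the parallel side y, so 2x + y = 55 and the area is A = xy = x(55 − 2x).
A'(x) = 55 − 4x = 0 gives x = 55/4, and A''(x) = −4 < 0 confirms a maximum.
Then y = 55 − 2·55/4 = 55/2 and A = 3025/8.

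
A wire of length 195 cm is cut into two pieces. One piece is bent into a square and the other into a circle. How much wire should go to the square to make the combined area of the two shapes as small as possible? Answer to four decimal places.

Let x be the length used for the square. Square side x/4; circle radius (195−x)/(2π).
A(x) = (x/4)² + π·((195−x)/(2π))² = x²/16 + (195−x)²/(4π) for 0 ≤ x ≤ 195. A'(x) = x/8 − (195−x)/(2π) = 0 gives x = 4·195/(π+4) ≈ 109.2193.
A'' = 1/8 + 1/(2π) > 0, so this gives the minimum combined area; x ≈ 109.2193 cm to the square.

109.2193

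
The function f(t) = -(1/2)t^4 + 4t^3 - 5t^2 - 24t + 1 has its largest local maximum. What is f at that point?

31/2

Critical points: f'(t) = -2t^3 + 12t^2 - 10t - 24 vanishes at t = -1, 3, 4.
Second-derivative test with f''(t) = -6t^2 + 24t - 10: f''(-1) = -40 < 0 ⇒ local maximum; f''(3) = 8 > 0 ⇒ local minimum; f''(4) = -10 < 0 ⇒ local maximum.
The largest local maximum is f(-1) = 31/2.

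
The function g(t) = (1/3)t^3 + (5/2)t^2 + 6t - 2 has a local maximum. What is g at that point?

-13/2

Critical points: g'(t) = t^2 + 5t + 6 vanishes at t = -3, -2.
Second-derivative test with g''(t) = 2t + 5: g''(-3) = -1 < 0 ⇒ local maximum; g''(-2) = 1 > 0 ⇒ local minimum.
Thus g has its local maximum at t = -3, with value -13/2.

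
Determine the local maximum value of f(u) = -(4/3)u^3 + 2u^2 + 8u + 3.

f'(u) = -4u^2 + 4u + 8 = 0 at u = -1, 2.
f''(u) = -8u + 4. f''(-1) = 12 > 0 ⇒ local minimum; f''(2) = -12 < 0 ⇒ local maximum.
So the local maximum value is f(2) = 49/3.

49/3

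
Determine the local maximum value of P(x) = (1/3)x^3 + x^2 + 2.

P'(x) = x^2 + 2x = 0 at x = -2, 0.
Since P''(x) = 2x + 2, we get P''(-2) = -2 < 0 ⇒ local maximum; P''(0) = 2 > 0 ⇒ local minimum.
Thus P has its local maximum at x = -2, with value 10/3.

10/3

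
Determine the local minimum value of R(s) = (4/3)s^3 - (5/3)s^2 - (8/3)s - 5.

-677/81

R'(s) = 4s^2 - (10/3)s - 8/3 = 0 at s = -1/2, 4/3.
Since R''(s) = 8s - 10/3, we get R''(-1/2) = -22/3 < 0 ⇒ local maximum; R''(4/3) = 22/3 > 0 ⇒ local minimum.
So the local minimum value is R(4/3) = -677/81.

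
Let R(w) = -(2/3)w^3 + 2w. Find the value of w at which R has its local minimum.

R'(w) = -2w^2 + 2 = 0 at w = -1, 1.
Since R''(w) = -4w, we get R''(-1) = 4 > 0 ⇒ local minimum; R''(1) = -4 < 0 ⇒ local maximum.
Thus R has its local minimum at w = -1, with value -4/3.

-1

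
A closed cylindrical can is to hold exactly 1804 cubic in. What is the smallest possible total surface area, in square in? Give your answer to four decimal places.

With radius r and height h, πr²h = 1804 so h = 1804/(πr²), and S(r) = 2πr² + 2πrh = 2πr² + 2·1804/r.
S'(r) = 4πr − 2·1804/r² = 0 ⇒ r³ = 1804/(2π), so r ≈ 6.5971 and h = 2r ≈ 13.1942.
S''(r) = 4π + 4·1804/r³ > 0, so this is the minimum; S ≈ 820.3621.

820.3621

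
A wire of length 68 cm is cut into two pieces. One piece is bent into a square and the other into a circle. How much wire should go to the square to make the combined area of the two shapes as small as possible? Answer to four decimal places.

38.0867

Let x be the length used for the square. Square side x/4; circle radius (68−x)/(2π).
A(x) = (x/4)² + π·((68−x)/(2π))² = x²/16 + (68−x)²/(4π) for 0 ≤ x ≤ 68. A'(x) = x/8 − (68−x)/(2π) = 0 gives x = 4·68/(π+4) ≈ 38.0867.
A'' = 1/8 + 1/(2π) > 0, so this gives the minimum combined area; x ≈ 38.0867 cm to the square.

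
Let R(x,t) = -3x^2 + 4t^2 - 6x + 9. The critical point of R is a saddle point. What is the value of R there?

12

∂R/∂x = -6x - 6 = 0 and ∂R/∂t = 8t = 0, so (x, t) = (-1, 0).
The Hessian has R_{xx} = -6, R_{tt} = 8, R_{xt} = 0, giving D = -48 < 0, so the point is a saddle point.
R(-1, 0) = 12.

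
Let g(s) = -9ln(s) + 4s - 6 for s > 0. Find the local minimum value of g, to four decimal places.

-4.2984

g'(s) = -9/s + 4 = 0 gives s = 9/4.
g''(s) = 9/s², which is positive for s > 0, so this is a local minimum.
g(9/4) = -9·ln(9/4) + 9 - 6 ≈ -4.2984.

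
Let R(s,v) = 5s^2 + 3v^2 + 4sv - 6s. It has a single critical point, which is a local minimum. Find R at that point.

-27/11

∂R/∂s = 10s + 4v - 6 = 0 and ∂R/∂v = 4s + 6v = 0, so (s, v) = (9/11, -6/11).
The Hessian has R_{ss} = 10, R_{vv} = 6, R_{sv} = 4, giving D = 44 > 0 with R_{ss} > 0, so the point is a local minimum.
R(9/11, -6/11) = -27/11.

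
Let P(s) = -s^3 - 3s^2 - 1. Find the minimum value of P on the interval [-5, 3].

Differentiating, P'(s) = -3s^2 - 6s; which vanishes at s = -2 and s = 0.
Evaluating at the critical points and endpoints: P(-5) = 49,  P(-2) = -5,  P(0) = -1,  P(3) = -55.
Hence the absolute minimum is -55 at s = 3.

-55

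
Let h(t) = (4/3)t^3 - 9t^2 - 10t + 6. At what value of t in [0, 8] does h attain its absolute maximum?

8

Differentiating, h'(t) = 4t^2 - 18t - 10; whose only zero in [0, 8] is t = 5.
Compare values at every candidate in [0, 8]: h(0) = 6; h(5) = -307/3; h(8) = 98/3.
So the maximum is h(8) = 98/3.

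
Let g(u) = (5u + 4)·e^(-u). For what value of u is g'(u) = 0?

1/5

Differentiating with the product rule gives g'(u) = (-5u + 1)·e^(-u). Since e^(-u) > 0, the only critical point is u = 1/5.
g''(1/5) has the same sign as -5 < 0, so this is a local maximum.
g(1/5) = (5)·e^(-1/5) ≈ 4.0937.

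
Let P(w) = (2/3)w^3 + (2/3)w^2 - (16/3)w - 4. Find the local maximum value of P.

4

P'(w) = 2w^2 + (4/3)w - 16/3. Setting P'(w) = 0 gives w ∈ {-2, 4/3}.
P''(w) = 4w + 4/3. P''(-2) = -20/3 < 0 ⇒ local maximum; P''(4/3) = 20/3 > 0 ⇒ local minimum.
Thus P has its local maximum at w = -2, with value 4.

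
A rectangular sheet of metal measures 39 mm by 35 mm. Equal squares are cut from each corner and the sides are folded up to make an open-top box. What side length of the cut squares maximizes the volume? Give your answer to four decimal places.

6.1397

With cut size x, the volume is V(x) = x(39 − 2x)(35 − 2x) for 0 < x < 17.5.
V'(x) = 12x^2 − 296x + 1365. Setting V'(x) = 0 gives x ≈ 6.1397 (the root in (0, 17.5)).
V''(x) = 24x − 296 is negative there, so this is the maximum; V ≈ 3727.4614.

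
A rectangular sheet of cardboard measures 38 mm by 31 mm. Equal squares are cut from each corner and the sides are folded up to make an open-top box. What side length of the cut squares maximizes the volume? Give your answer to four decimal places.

With cut size x, the volume is V(x) = x(38 − 2x)(31 − 2x) for 0 < x < 15.5.
V'(x) = 12x^2 − 276x + 1178. Setting V'(x) = 0 gives x ≈ 5.6619 (the root in (0, 15.5)).
V''(x) = 24x − 276 is negative there, so this is the maximum; V ≈ 2971.8534.

5.6619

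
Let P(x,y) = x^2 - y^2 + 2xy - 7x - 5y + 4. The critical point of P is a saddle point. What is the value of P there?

-31/4

∂P/∂x = 2x + 2y - 7 = 0 and ∂P/∂y = 2x - 2y - 5 = 0, so (x, y) = (3, 1/2).
The Hessian has P_{xx} = 2, P_{yy} = -2, P_{xy} = 2, giving D = -8 < 0, so the point is a saddle point.
P(3, 1/2) = -31/4.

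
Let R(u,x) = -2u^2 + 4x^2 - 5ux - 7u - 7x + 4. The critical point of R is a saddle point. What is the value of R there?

571/57

∂R/∂u = -4u - 5x - 7 = 0 and ∂R/∂x = -5u + 8x - 7 = 0, so (u, x) = (-91/57, -7/57).
The Hessian has R_{uu} = -4, R_{xx} = 8, R_{ux} = -5, giving D = -57 < 0, so the point is a saddle point.
R(-91/57, -7/57) = 571/57.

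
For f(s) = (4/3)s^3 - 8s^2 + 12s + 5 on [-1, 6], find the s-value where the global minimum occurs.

Differentiating, f'(s) = 4s^2 - 16s + 12; which vanishes at s = 1 and s = 3.
Candidates: f(-1) = -49/3; f(1) = 31/3; f(3) = 5; f(6) = 77.
So the minimum is f(-1) = -49/3.

-1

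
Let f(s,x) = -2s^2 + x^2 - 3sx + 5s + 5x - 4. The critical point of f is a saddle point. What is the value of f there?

∂f/∂s = -4s - 3x + 5 = 0 and ∂f/∂x = -3s + 2x + 5 = 0, so (s, x) = (25/17, -5/17).
The Hessian has f_{ss} = -4, f_{xx} = 2, f_{sx} = -3, giving D = -17 < 0, so the point is a saddle point.
f(25/17, -5/17) = -18/17.

-18/17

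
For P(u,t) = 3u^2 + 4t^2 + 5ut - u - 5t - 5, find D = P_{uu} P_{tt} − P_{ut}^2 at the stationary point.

23

∂P/∂u = 6u + 5t - 1 = 0 and ∂P/∂t = 5u + 8t - 5 = 0, so (u, t) = (-17/23, 25/23).
The Hessian has P_{uu} = 6, P_{tt} = 8, P_{ut} = 5, giving D = 23 > 0 with P_{uu} > 0, so the point is a local minimum.
D = (6)·(8) − (5)^2 = 23.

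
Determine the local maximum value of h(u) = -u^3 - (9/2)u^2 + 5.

5

h'(u) = -3u^2 - 9u = 0 at u = -3, 0.
h''(u) = -6u - 9. h''(-3) = 9 > 0 ⇒ local minimum; h''(0) = -9 < 0 ⇒ local maximum.
Thus h has its local maximum at u = 0, with value 5.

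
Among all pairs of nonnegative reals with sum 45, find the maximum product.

With x + y = 45, the product is P(x) = x(45 − x).
P'(x) = 45 − 2x = 0 gives x = 45/2; P'' = −2 < 0, so this is the maximum.
P = 45/2·45/2 = 2025/4.

2025/4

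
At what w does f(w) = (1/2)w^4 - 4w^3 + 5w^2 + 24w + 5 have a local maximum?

Critical points: f'(w) = 2w^3 - 12w^2 + 10w + 24 vanishes at w = -1, 3, 4.
Since f''(w) = 6w^2 - 24w + 10, we get f''(-1) = 40 > 0 ⇒ local minimum; f''(3) = -8 < 0 ⇒ local maximum; f''(4) = 10 > 0 ⇒ local minimum.
The local maximum is f(3) = 109/2.

3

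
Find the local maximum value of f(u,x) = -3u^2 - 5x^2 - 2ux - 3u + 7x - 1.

∂f/∂u = -6u - 2x - 3 = 0 and ∂f/∂x = -2u - 10x + 7 = 0, so (u, x) = (-11/14, 6/7).
The Hessian has f_{uu} = -6, f_{xx} = -10, f_{ux} = -2, giving D = 56 > 0 with f_{uu} < 0, so the point is a local maximum.
f(-11/14, 6/7) = 89/28.

89/28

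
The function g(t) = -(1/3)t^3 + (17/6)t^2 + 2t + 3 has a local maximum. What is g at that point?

g'(t) = -t^2 + (17/3)t + 2. Setting g'(t) = 0 gives t ∈ {-1/3, 6}.
Second-derivative test with g''(t) = -2t + 17/3: g''(-1/3) = 19/3 > 0 ⇒ local minimum; g''(6) = -19/3 < 0 ⇒ local maximum.
The local maximum is g(6) = 45.

45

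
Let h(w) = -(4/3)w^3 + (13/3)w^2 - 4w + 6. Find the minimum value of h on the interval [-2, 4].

Differentiating, h'(w) = -4w^2 + (26/3)w - 4; which vanishes at w = 2/3 and w = 3/2.
Evaluating at the critical points and endpoints: h(-2) = 42; h(2/3) = 394/81; h(3/2) = 21/4; h(4) = -26.
Hence the absolute minimum is -26 at w = 4.

-26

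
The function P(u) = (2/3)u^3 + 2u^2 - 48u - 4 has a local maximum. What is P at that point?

212

Critical points: P'(u) = 2u^2 + 4u - 48 vanishes at u = -6, 4.
P''(u) = 4u + 4. P''(-6) = -20 < 0 ⇒ local maximum; P''(4) = 20 > 0 ⇒ local minimum.
Thus P has its local maximum at u = -6, with value 212.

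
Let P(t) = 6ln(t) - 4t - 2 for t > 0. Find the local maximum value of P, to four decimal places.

P'(t) = 6/t − 4 = 0 gives t = 3/2.
P''(t) = -6/t², which is negative for t > 0, so this is a local maximum.
P(3/2) = 6·ln(3/2) - 6 - 2 ≈ -5.5672.

-5.5672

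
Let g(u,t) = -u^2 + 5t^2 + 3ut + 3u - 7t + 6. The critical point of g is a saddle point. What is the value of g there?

∂g/∂u = -2u + 3t + 3 = 0 and ∂g/∂t = 3u + 10t - 7 = 0, so (u, t) = (51/29, 5/29).
The Hessian has g_{uu} = -2, g_{tt} = 10, g_{ut} = 3, giving D = -29 < 0, so the point is a saddle point.
g(51/29, 5/29) = 233/29.

233/29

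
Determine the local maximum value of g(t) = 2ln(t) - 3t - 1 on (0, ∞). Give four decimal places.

-3.8109

g'(t) = 2/t − 3 = 0 gives t = 2/3.
g''(t) = -2/t², which is negative for t > 0, so this is a local maximum.
g(2/3) = 2·ln(2/3) - 2 - 1 ≈ -3.8109.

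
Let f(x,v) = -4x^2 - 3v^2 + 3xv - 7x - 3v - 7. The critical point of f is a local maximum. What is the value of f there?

-9/13

∂f/∂x = -8x + 3v - 7 = 0 and ∂f/∂v = 3x - 6v - 3 = 0, so (x, v) = (-17/13, -15/13).
The Hessian has f_{xx} = -8, f_{vv} = -6, f_{xv} = 3, giving D = 39 > 0 with f_{xx} < 0, so the point is a local maximum.
f(-17/13, -15/13) = -9/13.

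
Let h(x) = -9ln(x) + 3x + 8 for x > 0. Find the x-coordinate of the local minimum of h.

3

h'(x) = -9/x + 3 = 0 gives x = 3.
h''(x) = 9/x², which is positive for x > 0, so this is a local minimum.
h(3) = -9·ln(3) + 9 + 8 ≈ 7.1125.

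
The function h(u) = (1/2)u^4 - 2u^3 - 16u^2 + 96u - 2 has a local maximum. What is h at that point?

h'(u) = 2u^3 - 6u^2 - 32u + 96 = 0 at u = -4, 3, 4.
Since h''(u) = 6u^2 - 12u - 32, we get h''(-4) = 112 > 0 ⇒ local minimum; h''(3) = -14 < 0 ⇒ local maximum; h''(4) = 16 > 0 ⇒ local minimum.
The local maximum is h(3) = 257/2.

257/2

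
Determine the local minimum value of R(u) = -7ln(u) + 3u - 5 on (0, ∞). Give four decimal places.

-3.9311

R'(u) = -7/u + 3 = 0 gives u = 7/3.
R''(u) = 7/u², which is positive for u > 0, so this is a local minimum.
R(7/3) = -7·ln(7/3) + 7 - 5 ≈ -3.9311.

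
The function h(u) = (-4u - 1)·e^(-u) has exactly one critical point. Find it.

3/4

Differentiating with the product rule gives h'(u) = (4u - 3)·e^(-u). Since e^(-u) > 0, the only critical point is u = 3/4.
h''(3/4) has the same sign as 4 > 0, so this is a local minimum.
h(3/4) = (-4)·e^(-3/4) ≈ -1.8895.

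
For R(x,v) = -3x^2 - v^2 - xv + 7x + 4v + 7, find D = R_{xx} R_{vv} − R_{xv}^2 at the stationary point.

11

∂R/∂x = -6x - v + 7 = 0 and ∂R/∂v = -x - 2v + 4 = 0, so (x, v) = (10/11, 17/11).
The Hessian has R_{xx} = -6, R_{vv} = -2, R_{xv} = -1, giving D = 11 > 0 with R_{xx} < 0, so the point is a local maximum.
D = (-6)·(-2) − (-1)^2 = 11.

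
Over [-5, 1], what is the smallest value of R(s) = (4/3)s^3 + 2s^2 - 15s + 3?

R'(s) = 4s^2 + 4s - 15, whose only zero in [-5, 1] is s = -5/2.
Compare values at every candidate in [-5, 1]: R(-5) = -116/3; R(-5/2) = 193/6; R(1) = -26/3.
Hence the absolute minimum is -116/3 at s = -5.

-116/3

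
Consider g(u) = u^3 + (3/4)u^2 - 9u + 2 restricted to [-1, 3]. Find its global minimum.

-103/16

g'(u) = 3u^2 + (3/2)u - 9, whose only zero in [-1, 3] is u = 3/2.
Candidates: g(-1) = 43/4,  g(3/2) = -103/16,  g(3) = 35/4.
So the minimum is g(3/2) = -103/16.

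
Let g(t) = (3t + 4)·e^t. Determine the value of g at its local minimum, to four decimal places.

-0.2909

By the product rule, g'(t) = (3t + 7)·e^t. Since e^t > 0, the only critical point is t = -7/3.
g''(-7/3) has the same sign as 3 > 0, so this is a local minimum.
g(-7/3) = (-3)·e^(-7/3) ≈ -0.2909.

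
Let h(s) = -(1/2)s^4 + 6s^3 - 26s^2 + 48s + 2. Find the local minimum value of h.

h'(s) = -2s^3 + 18s^2 - 52s + 48. Setting h'(s) = 0 gives s ∈ {2, 3, 4}.
h''(s) = -6s^2 + 36s - 52. h''(2) = -4 < 0 ⇒ local maximum; h''(3) = 2 > 0 ⇒ local minimum; h''(4) = -4 < 0 ⇒ local maximum.
So the local minimum value is h(3) = 67/2.

67/2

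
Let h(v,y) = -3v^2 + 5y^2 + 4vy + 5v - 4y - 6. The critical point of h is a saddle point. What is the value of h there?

∂h/∂v = -6v + 4y + 5 = 0 and ∂h/∂y = 4v + 10y - 4 = 0, so (v, y) = (33/38, 1/19).
The Hessian has h_{vv} = -6, h_{yy} = 10, h_{vy} = 4, giving D = -76 < 0, so the point is a saddle point.
h(33/38, 1/19) = -299/76.

-299/76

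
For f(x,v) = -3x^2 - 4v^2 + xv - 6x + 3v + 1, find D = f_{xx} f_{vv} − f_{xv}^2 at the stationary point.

∂f/∂x = -6x + v - 6 = 0 and ∂f/∂v = x - 8v + 3 = 0, so (x, v) = (-45/47, 12/47).
The Hessian has f_{xx} = -6, f_{vv} = -8, f_{xv} = 1, giving D = 47 > 0 with f_{xx} < 0, so the point is a local maximum.
D = (-6)·(-8) − (1)^2 = 47.

47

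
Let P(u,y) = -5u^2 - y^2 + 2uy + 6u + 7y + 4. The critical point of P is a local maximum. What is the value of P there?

429/16

∂P/∂u = -10u + 2y + 6 = 0 and ∂P/∂y = 2u - 2y + 7 = 0, so (u, y) = (13/8, 41/8).
The Hessian has P_{uu} = -10, P_{yy} = -2, P_{uy} = 2, giving D = 16 > 0 with P_{uu} < 0, so the point is a local maximum.
P(13/8, 41/8) = 429/16.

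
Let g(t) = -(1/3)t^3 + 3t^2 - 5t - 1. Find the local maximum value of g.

g'(t) = -t^2 + 6t - 5 = 0 at t = 1, 5.
Since g''(t) = -2t + 6, we get g''(1) = 4 > 0 ⇒ local minimum; g''(5) = -4 < 0 ⇒ local maximum.
Thus g has its local maximum at t = 5, with value 22/3.

22/3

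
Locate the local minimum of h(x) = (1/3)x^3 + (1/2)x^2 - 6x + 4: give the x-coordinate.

2

Critical points: h'(x) = x^2 + x - 6 vanishes at x = -3, 2.
h''(x) = 2x + 1. h''(-3) = -5 < 0 ⇒ local maximum; h''(2) = 5 > 0 ⇒ local minimum.
Thus h has its local minimum at x = 2, with value -10/3.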